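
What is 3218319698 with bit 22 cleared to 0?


3218319698 & ~(1 << 22) = 3214125394

3214125394


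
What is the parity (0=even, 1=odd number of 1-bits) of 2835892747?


0b10101001000010000100101000001011 has 11 ones => parity 1

1


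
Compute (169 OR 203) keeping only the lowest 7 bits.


Step 1: 169 | 203 = 235
Step 2: 235 & 127 = 107

107


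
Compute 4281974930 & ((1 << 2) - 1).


4281974930 & 3 = 2

2


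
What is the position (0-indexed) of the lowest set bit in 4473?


0b1000101111001. Lowest set bit at position 0

0


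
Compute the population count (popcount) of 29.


0b11101 has 4 set bits

4


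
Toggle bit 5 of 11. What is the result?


11 ^ (1 << 5) = 11 ^ 32 = 43

43


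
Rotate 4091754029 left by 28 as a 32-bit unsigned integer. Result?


Rotate 0b11110011111000110011011000101101 left by 28 (32-bit) = 0b11011111001111100011001101100010 = 3745395554

3745395554


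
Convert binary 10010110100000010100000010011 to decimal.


10010110100000010100000010011 in decimal = 315631635

315631635


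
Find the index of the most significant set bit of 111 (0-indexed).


0b1101111. Highest set bit at position 6

6


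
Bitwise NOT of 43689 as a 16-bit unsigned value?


~0b1010101010101001 = 0b101010101010110 = 21846 (16-bit unsigned)

21846


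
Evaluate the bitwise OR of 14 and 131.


0b1110 | 0b10000011 = 0b10001111 = 143

143


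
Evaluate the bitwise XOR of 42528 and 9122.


0b1010011000100000 ^ 0b10001110100010 = 0b1000010110000010 = 34178

34178


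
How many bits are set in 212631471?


0b1100101011000111111110101111 has 19 set bits

19


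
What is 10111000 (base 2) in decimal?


10111000 in decimal = 184

184


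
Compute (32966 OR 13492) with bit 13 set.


Step 1: 32966 | 13492 = 46326
Step 2: 46326 | (1 << 13) = 46326 | 8192 = 46326

46326


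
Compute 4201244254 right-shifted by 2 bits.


0b11111010011010011110011001011110 >> 2 = 0b111110100110100111100110010111 = 1050311063

1050311063


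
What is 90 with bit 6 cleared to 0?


90 & ~(1 << 6) = 26

26


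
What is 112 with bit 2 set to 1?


112 | (1 << 2) = 112 | 4 = 116

116


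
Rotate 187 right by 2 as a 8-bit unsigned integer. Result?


Rotate 0b10111011 right by 2 (8-bit) = 0b11101110 = 238

238


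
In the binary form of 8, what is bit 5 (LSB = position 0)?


0b1000, position 5 = 0

0


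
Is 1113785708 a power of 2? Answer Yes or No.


0b1000010011000110000010101101100. Multiple bits set => No

No


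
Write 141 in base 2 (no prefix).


141 = 10001101 in binary

10001101


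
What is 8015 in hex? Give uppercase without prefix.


8015 = 1F4F hex

1F4F


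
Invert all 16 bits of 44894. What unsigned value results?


44894 ^ 65535 = 20641

20641


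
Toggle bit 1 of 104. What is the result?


104 ^ (1 << 1) = 104 ^ 2 = 106

106


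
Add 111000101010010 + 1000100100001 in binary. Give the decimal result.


111000101010010 + 1000100100001 = 1000001001110011 = 33395

33395


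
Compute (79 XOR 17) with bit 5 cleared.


Step 1: 79 ^ 17 = 94
Step 2: 94 & ~(1 << 5) = 94

94


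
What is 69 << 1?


0b1000101 << 1 = 0b10001010 = 138

138


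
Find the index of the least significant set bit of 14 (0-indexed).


0b1110. Lowest set bit at position 1

1


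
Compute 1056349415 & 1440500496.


0b111110111101101001110011100111 & 0b1010101110111000100101100010000 = 0b10100110101000000100000000000 = 349440000

349440000


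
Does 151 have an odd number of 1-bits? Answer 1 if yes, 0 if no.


0b10010111 has 5 ones => parity 1

1


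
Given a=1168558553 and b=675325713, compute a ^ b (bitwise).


1168558553 ^ 675325713 = 1843818184

1843818184


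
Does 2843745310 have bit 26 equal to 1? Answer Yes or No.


0b10101001100000000001110000011110, bit 26 = 0. No

No


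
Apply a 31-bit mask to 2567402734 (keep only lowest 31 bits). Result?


2567402734 & 2147483647 = 419919086

419919086


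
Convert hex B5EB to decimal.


B5EB hex = 46571 decimal

46571


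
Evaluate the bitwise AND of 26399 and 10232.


0b110011100011111 & 0b10011111111000 = 0b10011100011000 = 10008

10008


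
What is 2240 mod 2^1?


2240 & 1 = 0

0


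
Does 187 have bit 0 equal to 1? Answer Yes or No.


0b10111011, bit 0 = 1. Yes

Yes


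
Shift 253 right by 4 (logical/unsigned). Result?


0b11111101 >> 4 = 0b1111 = 15

15


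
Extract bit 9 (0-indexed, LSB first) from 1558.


0b11000010110, position 9 = 1

1


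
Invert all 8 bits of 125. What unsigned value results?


125 ^ 255 = 130

130


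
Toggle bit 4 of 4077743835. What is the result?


4077743835 ^ (1 << 4) = 4077743835 ^ 16 = 4077743819

4077743819


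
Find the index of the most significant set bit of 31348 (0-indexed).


0b111101001110100. Highest set bit at position 14

14


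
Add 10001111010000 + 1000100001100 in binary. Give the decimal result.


10001111010000 + 1000100001100 = 11010011011100 = 13532

13532


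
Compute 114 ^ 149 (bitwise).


0b1110010 ^ 0b10010101 = 0b11100111 = 231

231


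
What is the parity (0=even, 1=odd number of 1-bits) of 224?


0b11100000 has 3 ones => parity 1

1


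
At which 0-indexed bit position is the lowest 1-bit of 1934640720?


0b1110011010100000100011001010000. Lowest set bit at position 4

4


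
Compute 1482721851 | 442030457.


0b1011000011000001000101000111011 | 0b11010010110001101100101111001 = 0b1011010011110001101101101111011 = 1517869947

1517869947


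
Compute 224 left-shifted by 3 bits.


0b11100000 << 3 = 0b11100000000 = 1792

1792


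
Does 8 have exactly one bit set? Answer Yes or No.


0b1000. Only one bit set => Yes

Yes


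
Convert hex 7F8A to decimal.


7F8A hex = 32650 decimal

32650


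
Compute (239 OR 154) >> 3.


Step 1: 239 | 154 = 255
Step 2: 255 >> 3 = 31

31


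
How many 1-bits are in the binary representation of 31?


0b11111 has 5 set bits

5


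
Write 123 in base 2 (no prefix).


123 = 1111011 in binary

1111011


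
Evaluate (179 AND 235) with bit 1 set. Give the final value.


Step 1: 179 & 235 = 163
Step 2: 163 | (1 << 1) = 163 | 2 = 163

163


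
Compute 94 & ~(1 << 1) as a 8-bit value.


94 & ~(1 << 1) = 92

92


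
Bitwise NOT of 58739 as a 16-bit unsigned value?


~0b1110010101110011 = 0b1101010001100 = 6796 (16-bit unsigned)

6796


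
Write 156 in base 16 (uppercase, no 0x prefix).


156 = 9C hex

9C


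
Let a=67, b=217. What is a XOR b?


67 ^ 217 = 154

154


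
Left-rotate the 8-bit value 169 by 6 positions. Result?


Rotate 0b10101001 left by 6 (8-bit) = 0b1101010 = 106

106


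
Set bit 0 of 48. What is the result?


48 | (1 << 0) = 48 | 1 = 49

49


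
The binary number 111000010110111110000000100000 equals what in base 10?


111000010110111110000000100000 in decimal = 945545248

945545248


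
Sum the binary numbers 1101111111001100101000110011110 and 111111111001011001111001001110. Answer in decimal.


1101111111001100101000110011110 + 111111111001011001111001001110 = 10101111110010111110111111101100 = 2949378028

2949378028


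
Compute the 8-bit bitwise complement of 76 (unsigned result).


~0b1001100 = 0b10110011 = 179 (8-bit unsigned)

179


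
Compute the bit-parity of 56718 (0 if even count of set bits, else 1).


0b1101110110001110 has 10 ones => parity 0

0


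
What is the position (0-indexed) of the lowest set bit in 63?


0b111111. Lowest set bit at position 0

0


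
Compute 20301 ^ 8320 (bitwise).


0b100111101001101 ^ 0b10000010000000 = 0b110111111001101 = 28621

28621


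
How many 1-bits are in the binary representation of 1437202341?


0b1010101101010011111011110100101 has 19 set bits

19


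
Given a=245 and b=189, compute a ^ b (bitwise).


245 ^ 189 = 72

72


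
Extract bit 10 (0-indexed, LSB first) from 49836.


0b1100001010101100, position 10 = 0

0


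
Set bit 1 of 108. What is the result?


108 | (1 << 1) = 108 | 2 = 110

110


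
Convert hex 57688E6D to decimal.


57688E6D hex = 1466469997 decimal

1466469997


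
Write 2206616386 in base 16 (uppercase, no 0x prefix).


2206616386 = 83864B42 hex

83864B42


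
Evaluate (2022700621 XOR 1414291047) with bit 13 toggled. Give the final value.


Step 1: 2022700621 ^ 1414291047 = 751020074
Step 2: 751020074 ^ (1 << 13) = 751020074 ^ 8192 = 751011882

751011882


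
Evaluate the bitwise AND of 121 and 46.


0b1111001 & 0b101110 = 0b101000 = 40

40


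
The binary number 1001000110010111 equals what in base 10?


1001000110010111 in decimal = 37271

37271


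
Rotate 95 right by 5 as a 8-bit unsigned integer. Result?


Rotate 0b1011111 right by 5 (8-bit) = 0b11111010 = 250

250


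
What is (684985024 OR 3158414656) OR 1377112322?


Step 1: 684985024 | 3158414656 = 3168116672
Step 2: 3168116672 | 1377112322 = 4275412930

4275412930


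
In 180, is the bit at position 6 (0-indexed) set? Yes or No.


0b10110100, bit 6 = 0. No

No


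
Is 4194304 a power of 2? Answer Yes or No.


0b10000000000000000000000. Only one bit set => Yes

Yes


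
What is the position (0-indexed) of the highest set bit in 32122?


0b111110101111010. Highest set bit at position 14

14


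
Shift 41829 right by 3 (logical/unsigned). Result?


0b1010001101100101 >> 3 = 0b1010001101100 = 5228

5228


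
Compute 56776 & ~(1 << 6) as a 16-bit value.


56776 & ~(1 << 6) = 56712

56712


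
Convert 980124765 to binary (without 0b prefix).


980124765 = 111010011010111000010001011101 in binary

111010011010111000010001011101


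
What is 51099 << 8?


0b1100011110011011 << 8 = 0b110001111001101100000000 = 13081344

13081344


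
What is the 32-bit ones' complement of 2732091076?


2732091076 ^ 4294967295 = 1562876219

1562876219


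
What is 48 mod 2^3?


48 & 7 = 0

0


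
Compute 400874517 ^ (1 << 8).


400874517 ^ (1 << 8) = 400874517 ^ 256 = 400874773

400874773


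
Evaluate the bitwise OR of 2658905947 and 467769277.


0b10011110011110111010111101011011 | 0b11011111000011001011110111101 = 0b10011111111110111011111111111111 = 2684076031

2684076031


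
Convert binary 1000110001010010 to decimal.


1000110001010010 in decimal = 35922

35922


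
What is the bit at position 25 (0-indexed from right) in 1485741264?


0b1011000100011101001110011010000, position 25 = 0

0


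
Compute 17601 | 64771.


0b100010011000001 | 0b1111110100000011 = 0b1111110111000011 = 64963

64963


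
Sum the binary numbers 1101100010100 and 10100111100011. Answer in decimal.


1101100010100 + 10100111100011 = 100010011110111 = 17655

17655


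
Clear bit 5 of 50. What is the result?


50 & ~(1 << 5) = 18

18


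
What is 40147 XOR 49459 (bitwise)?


0b1001110011010011 ^ 0b1100000100110011 = 0b101110111100000 = 24032

24032


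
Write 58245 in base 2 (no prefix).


58245 = 1110001110000101 in binary

1110001110000101


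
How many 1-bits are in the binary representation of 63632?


0b1111100010010000 has 7 set bits

7


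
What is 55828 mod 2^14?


55828 & 16383 = 6676

6676


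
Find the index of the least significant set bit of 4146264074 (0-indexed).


0b11110111001000101111100000001010. Lowest set bit at position 1

1


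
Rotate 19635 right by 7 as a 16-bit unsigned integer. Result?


Rotate 0b100110010110011 right by 7 (16-bit) = 0b110011010011001 = 26265

26265


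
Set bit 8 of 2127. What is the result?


2127 | (1 << 8) = 2127 | 256 = 2383

2383


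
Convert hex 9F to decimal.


9F hex = 159 decimal

159


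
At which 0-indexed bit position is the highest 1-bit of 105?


0b1101001. Highest set bit at position 6

6


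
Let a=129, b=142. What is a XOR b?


129 ^ 142 = 15

15


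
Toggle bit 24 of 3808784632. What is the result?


3808784632 ^ (1 << 24) = 3808784632 ^ 16777216 = 3792007416

3792007416


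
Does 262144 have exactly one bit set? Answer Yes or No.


0b1000000000000000000. Only one bit set => Yes

Yes


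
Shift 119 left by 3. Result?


0b1110111 << 3 = 0b1110111000 = 952

952


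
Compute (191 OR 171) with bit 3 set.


Step 1: 191 | 171 = 191
Step 2: 191 | (1 << 3) = 191 | 8 = 191

191


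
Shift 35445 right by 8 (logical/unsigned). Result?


0b1000101001110101 >> 8 = 0b10001010 = 138

138


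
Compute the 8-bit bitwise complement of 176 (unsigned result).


~0b10110000 = 0b1001111 = 79 (8-bit unsigned)

79


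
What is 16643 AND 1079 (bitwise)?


0b100000100000011 & 0b10000110111 = 0b11 = 3

3


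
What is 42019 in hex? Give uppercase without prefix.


42019 = A423 hex

A423


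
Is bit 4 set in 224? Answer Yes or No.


0b11100000, bit 4 = 0. No

No


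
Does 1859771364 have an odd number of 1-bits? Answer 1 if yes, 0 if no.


0b1101110110110011101101111100100 has 20 ones => parity 0

0


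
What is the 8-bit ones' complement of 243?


243 ^ 255 = 12

12


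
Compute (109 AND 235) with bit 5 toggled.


Step 1: 109 & 235 = 105
Step 2: 105 ^ (1 << 5) = 105 ^ 32 = 73

73


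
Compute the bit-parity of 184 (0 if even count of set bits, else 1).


0b10111000 has 4 ones => parity 0

0


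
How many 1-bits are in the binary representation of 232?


0b11101000 has 4 set bits

4


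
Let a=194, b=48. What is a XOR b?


194 ^ 48 = 242

242


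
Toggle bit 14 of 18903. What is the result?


18903 ^ (1 << 14) = 18903 ^ 16384 = 2519

2519


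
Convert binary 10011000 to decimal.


10011000 in decimal = 152

152


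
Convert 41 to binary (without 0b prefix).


41 = 101001 in binary

101001


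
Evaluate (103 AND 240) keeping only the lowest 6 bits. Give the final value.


Step 1: 103 & 240 = 96
Step 2: 96 & 63 = 32

32


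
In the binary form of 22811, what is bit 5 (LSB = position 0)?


0b101100100011011, position 5 = 0

0


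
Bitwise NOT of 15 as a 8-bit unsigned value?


~0b1111 = 0b11110000 = 240 (8-bit unsigned)

240


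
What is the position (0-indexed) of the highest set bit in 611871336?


0b100100011110000110101001101000. Highest set bit at position 29

29


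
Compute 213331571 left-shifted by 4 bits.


0b1100101101110010111001110011 << 4 = 0b11001011011100101110011100110000 = 3413305136

3413305136


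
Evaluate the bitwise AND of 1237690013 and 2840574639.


0b1001001110001011010011010011101 & 0b10101001010011111011101010101111 = 0b1001010001011010001010001101 = 155558541

155558541


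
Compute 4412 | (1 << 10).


4412 | (1 << 10) = 4412 | 1024 = 5436

5436


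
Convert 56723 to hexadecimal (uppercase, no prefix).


56723 = DD93 hex

DD93


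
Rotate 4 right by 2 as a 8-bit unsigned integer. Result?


Rotate 0b100 right by 2 (8-bit) = 0b1 = 1

1


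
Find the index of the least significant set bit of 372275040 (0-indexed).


0b10110001100000111011101100000. Lowest set bit at position 5

5


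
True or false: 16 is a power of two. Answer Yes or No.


0b10000. Only one bit set => Yes

Yes


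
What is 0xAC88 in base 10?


AC88 hex = 44168 decimal

44168


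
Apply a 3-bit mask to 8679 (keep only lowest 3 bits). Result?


8679 & 7 = 7

7


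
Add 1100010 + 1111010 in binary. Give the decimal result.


1100010 + 1111010 = 11011100 = 220

220


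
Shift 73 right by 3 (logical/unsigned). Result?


0b1001001 >> 3 = 0b1001 = 9

9


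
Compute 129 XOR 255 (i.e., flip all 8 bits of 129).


129 ^ 255 = 126

126


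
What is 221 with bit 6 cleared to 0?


221 & ~(1 << 6) = 157

157


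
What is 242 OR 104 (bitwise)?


0b11110010 | 0b1101000 = 0b11111010 = 250

250


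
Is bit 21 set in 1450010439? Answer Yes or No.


0b1010110011011010110011101000111, bit 21 = 1. Yes

Yes


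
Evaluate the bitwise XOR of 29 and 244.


0b11101 ^ 0b11110100 = 0b11101001 = 233

233


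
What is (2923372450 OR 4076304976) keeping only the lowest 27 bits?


Step 1: 2923372450 | 4076304976 = 4278157298
Step 2: 4278157298 & 134217727 = 117407730

117407730


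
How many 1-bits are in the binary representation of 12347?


0b11000000111011 has 7 set bits

7


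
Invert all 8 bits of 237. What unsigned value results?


237 ^ 255 = 18

18


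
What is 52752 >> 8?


0b1100111000010000 >> 8 = 0b11001110 = 206

206


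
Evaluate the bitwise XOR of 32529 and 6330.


0b111111100010001 ^ 0b1100010111010 = 0b110011110101011 = 26539

26539


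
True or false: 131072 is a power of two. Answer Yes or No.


0b100000000000000000. Only one bit set => Yes

Yes


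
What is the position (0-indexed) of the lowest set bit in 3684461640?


0b11011011100111000110110001001000. Lowest set bit at position 3

3


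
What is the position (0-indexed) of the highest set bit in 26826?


0b110100011001010. Highest set bit at position 14

14


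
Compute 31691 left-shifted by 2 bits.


0b111101111001011 << 2 = 0b11110111100101100 = 126764

126764


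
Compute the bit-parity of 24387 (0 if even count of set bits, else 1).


0b101111101000011 has 9 ones => parity 1

1


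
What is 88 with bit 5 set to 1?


88 | (1 << 5) = 88 | 32 = 120

120


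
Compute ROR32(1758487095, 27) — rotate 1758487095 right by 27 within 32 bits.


Rotate 0b1101000110100000110001000110111 right by 27 (32-bit) = 0b11010000011000100011011101101 = 437012205

437012205


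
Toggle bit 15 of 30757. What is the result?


30757 ^ (1 << 15) = 30757 ^ 32768 = 63525

63525


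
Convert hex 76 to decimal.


76 hex = 118 decimal

118


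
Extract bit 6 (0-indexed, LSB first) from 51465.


0b1100100100001001, position 6 = 0

0


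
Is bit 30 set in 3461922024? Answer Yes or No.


0b11001110010110001011110011101000, bit 30 = 1. Yes

Yes


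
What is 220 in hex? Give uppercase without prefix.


220 = DC hex

DC


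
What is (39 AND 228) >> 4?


Step 1: 39 & 228 = 36
Step 2: 36 >> 4 = 2

2


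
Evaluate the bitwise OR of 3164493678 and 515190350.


0b10111100100111100101011101101110 | 0b11110101101010010111001001110 = 0b10111110101111110111111101101110 = 3200221038

3200221038


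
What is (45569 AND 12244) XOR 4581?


Step 1: 45569 & 12244 = 8704
Step 2: 8704 ^ 4581 = 13285

13285


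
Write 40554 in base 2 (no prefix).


40554 = 1001111001101010 in binary

1001111001101010


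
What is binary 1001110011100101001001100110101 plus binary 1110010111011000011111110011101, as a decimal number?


1001110011100101001001100110101 + 1110010111011000011111110011101 = 11000001010111101101001011010010 = 3244217042

3244217042


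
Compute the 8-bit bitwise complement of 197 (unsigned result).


~0b11000101 = 0b111010 = 58 (8-bit unsigned)

58


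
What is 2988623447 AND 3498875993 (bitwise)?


0b10110010001000101100011001010111 & 0b11010000100011001001110001011001 = 0b10010000000000001000010001010001 = 2415952977

2415952977


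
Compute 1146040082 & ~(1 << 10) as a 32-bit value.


1146040082 & ~(1 << 10) = 1146039058

1146039058


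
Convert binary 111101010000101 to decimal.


111101010000101 in decimal = 31365

31365


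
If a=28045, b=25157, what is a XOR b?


28045 ^ 25157 = 4040

4040


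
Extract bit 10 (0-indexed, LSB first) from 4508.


0b1000110011100, position 10 = 0

0


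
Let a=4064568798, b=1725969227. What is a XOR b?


4064568798 ^ 1725969227 = 2493798037

2493798037


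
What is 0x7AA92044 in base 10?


7AA92044 hex = 2057904196 decimal

2057904196


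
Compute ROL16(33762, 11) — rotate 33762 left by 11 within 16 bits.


Rotate 0b1000001111100010 left by 11 (16-bit) = 0b1010000011111 = 5151

5151


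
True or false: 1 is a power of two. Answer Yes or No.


0b1. Only one bit set => Yes

Yes


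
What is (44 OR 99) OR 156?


Step 1: 44 | 99 = 111
Step 2: 111 | 156 = 255

255


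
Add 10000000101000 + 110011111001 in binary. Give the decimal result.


10000000101000 + 110011111001 = 10110100100001 = 11553

11553


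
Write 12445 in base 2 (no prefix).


12445 = 11000010011101 in binary

11000010011101


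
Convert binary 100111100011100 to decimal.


100111100011100 in decimal = 20252

20252


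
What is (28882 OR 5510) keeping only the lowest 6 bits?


Step 1: 28882 | 5510 = 30166
Step 2: 30166 & 63 = 22

22


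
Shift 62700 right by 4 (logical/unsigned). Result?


0b1111010011101100 >> 4 = 0b111101001110 = 3918

3918


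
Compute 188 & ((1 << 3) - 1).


188 & 7 = 4

4


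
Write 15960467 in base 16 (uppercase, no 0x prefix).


15960467 = F38993 hex

F38993


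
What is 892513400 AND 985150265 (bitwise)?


0b110101001100101010110001111000 & 0b111010101110000011001100111001 = 0b110000001100000010000000111000 = 808460344

808460344


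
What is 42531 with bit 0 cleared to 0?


42531 & ~(1 << 0) = 42530

42530


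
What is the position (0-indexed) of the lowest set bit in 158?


0b10011110. Lowest set bit at position 1

1


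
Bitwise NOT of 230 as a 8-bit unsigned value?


~0b11100110 = 0b11001 = 25 (8-bit unsigned)

25


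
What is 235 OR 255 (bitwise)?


0b11101011 | 0b11111111 = 0b11111111 = 255

255


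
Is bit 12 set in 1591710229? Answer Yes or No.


0b1011110110111111001001000010101, bit 12 = 1. Yes

Yes


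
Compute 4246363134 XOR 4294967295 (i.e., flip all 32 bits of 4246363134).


4246363134 ^ 4294967295 = 48604161

48604161


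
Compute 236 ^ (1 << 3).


236 ^ (1 << 3) = 236 ^ 8 = 228

228


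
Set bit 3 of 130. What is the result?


130 | (1 << 3) = 130 | 8 = 138

138


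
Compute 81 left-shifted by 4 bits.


0b1010001 << 4 = 0b10100010000 = 1296

1296


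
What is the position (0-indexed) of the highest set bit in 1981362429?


0b1110110000110010011000011111101. Highest set bit at position 30

30


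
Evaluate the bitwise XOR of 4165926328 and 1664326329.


0b11111000010011101111110110111000 ^ 0b1100011001100111001101010111001 = 0b10011011011111010110011100000001 = 2608686849

2608686849


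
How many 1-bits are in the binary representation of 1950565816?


0b1110100010000110100010110111000 has 14 set bits

14


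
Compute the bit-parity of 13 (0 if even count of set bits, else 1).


0b1101 has 3 ones => parity 1

1


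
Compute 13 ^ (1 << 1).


13 ^ (1 << 1) = 13 ^ 2 = 15

15


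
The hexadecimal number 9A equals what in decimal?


9A hex = 154 decimal

154


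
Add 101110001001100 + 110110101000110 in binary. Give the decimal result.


101110001001100 + 110110101000110 = 1100100110010010 = 51602

51602


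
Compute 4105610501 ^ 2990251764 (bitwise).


0b11110100101101101010010100000101 ^ 0b10110010001110111001111011110100 = 0b1000110100011010011101111110001 = 1183661041

1183661041


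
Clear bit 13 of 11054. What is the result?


11054 & ~(1 << 13) = 2862

2862


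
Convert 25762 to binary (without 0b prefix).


25762 = 110010010100010 in binary

110010010100010


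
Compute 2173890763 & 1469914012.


0b10000001100100101111000011001011 & 0b1010111100111010001101110011100 = 0b1100100000001000010001000 = 26218632

26218632


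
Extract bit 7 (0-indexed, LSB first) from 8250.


0b10000000111010, position 7 = 0

0


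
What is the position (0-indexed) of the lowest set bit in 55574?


0b1101100100010110. Lowest set bit at position 1

1


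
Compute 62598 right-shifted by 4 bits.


0b1111010010000110 >> 4 = 0b111101001000 = 3912

3912


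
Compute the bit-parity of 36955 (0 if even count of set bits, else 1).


0b1001000001011011 has 7 ones => parity 1

1


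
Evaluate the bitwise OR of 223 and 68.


0b11011111 | 0b1000100 = 0b11011111 = 223

223


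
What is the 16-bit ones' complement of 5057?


5057 ^ 65535 = 60478

60478


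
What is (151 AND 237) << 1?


Step 1: 151 & 237 = 133
Step 2: 133 << 1 = 266

266


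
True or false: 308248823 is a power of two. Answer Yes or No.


0b10010010111111000000011110111. Multiple bits set => No

No


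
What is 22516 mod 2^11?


22516 & 2047 = 2036

2036


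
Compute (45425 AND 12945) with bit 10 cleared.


Step 1: 45425 & 12945 = 12305
Step 2: 12305 & ~(1 << 10) = 12305

12305


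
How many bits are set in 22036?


0b101011000010100 has 6 set bits

6


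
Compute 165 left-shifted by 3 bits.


0b10100101 << 3 = 0b10100101000 = 1320

1320


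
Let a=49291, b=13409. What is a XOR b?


49291 ^ 13409 = 62698

62698


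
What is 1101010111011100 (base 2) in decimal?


1101010111011100 in decimal = 54748

54748


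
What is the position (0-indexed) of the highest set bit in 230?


0b11100110. Highest set bit at position 7

7


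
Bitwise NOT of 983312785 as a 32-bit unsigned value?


~0b111010100111000010100110010001 = 0b11000101011000111101011001101110 = 3311654510 (32-bit unsigned)

3311654510


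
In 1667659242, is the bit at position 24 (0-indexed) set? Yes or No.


0b1100011011001100111010111101010, bit 24 = 1. Yes

Yes


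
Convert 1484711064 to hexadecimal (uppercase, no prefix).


1484711064 = 587EE498 hex

587EE498


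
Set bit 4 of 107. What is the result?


107 | (1 << 4) = 107 | 16 = 123

123


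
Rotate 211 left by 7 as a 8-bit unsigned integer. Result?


Rotate 0b11010011 left by 7 (8-bit) = 0b11101001 = 233

233


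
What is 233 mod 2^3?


233 & 7 = 1

1


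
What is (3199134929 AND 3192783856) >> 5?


Step 1: 3199134929 & 3192783856 = 3188588752
Step 2: 3188588752 >> 5 = 99643398

99643398


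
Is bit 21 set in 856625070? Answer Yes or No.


0b110011000011110000111110101110, bit 21 = 0. No

No


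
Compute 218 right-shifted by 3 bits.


0b11011010 >> 3 = 0b11011 = 27

27


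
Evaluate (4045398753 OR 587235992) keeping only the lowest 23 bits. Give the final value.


Step 1: 4045398753 | 587235992 = 4078953209
Step 2: 4078953209 & 8388607 = 2089721

2089721


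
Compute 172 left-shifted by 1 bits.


0b10101100 << 1 = 0b101011000 = 344

344


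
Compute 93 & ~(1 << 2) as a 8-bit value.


93 & ~(1 << 2) = 89

89


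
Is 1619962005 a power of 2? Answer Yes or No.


0b1100000100011101010100010010101. Multiple bits set => No

No


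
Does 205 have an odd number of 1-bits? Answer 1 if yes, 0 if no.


0b11001101 has 5 ones => parity 1

1


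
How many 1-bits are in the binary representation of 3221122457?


0b10111111111111100110110110011001 has 23 set bits

23


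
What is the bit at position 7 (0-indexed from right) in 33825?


0b1000010000100001, position 7 = 0

0


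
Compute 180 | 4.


0b10110100 | 0b100 = 0b10110100 = 180

180


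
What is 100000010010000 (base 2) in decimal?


100000010010000 in decimal = 16528

16528


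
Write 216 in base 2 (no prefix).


216 = 11011000 in binary

11011000


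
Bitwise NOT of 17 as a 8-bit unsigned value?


~0b10001 = 0b11101110 = 238 (8-bit unsigned)

238


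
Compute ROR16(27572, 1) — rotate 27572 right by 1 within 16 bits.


Rotate 0b110101110110100 right by 1 (16-bit) = 0b11010111011010 = 13786

13786


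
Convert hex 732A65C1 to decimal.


732A65C1 hex = 1932158401 decimal

1932158401


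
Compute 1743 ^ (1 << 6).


1743 ^ (1 << 6) = 1743 ^ 64 = 1679

1679


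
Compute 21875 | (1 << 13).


21875 | (1 << 13) = 21875 | 8192 = 30067

30067


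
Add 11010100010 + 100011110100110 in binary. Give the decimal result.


11010100010 + 100011110100110 = 100111001001000 = 20040

20040


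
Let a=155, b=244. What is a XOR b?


155 ^ 244 = 111

111


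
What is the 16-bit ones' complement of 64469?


64469 ^ 65535 = 1066

1066


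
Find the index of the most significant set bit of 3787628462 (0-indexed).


0b11100001110000101001111110101110. Highest set bit at position 31

31


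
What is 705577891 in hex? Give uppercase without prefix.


705577891 = 2A0E43A3 hex

2A0E43A3


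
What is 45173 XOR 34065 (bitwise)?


0b1011000001110101 ^ 0b1000010100010001 = 0b11010101100100 = 13668

13668


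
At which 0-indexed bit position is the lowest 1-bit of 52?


0b110100. Lowest set bit at position 2

2


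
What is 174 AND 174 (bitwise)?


0b10101110 & 0b10101110 = 0b10101110 = 174

174


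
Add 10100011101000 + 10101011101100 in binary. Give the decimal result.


10100011101000 + 10101011101100 = 101001111010100 = 21460

21460


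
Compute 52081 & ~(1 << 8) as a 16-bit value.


52081 & ~(1 << 8) = 51825

51825


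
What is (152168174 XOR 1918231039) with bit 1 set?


Step 1: 152168174 ^ 1918231039 = 2068055825
Step 2: 2068055825 | (1 << 1) = 2068055825 | 2 = 2068055827

2068055827


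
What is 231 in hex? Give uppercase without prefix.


231 = E7 hex

E7


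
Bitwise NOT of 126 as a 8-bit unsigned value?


~0b1111110 = 0b10000001 = 129 (8-bit unsigned)

129


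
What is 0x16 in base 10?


16 hex = 22 decimal

22


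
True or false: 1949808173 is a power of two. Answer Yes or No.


0b1110100001101111011011000101101. Multiple bits set => No

No


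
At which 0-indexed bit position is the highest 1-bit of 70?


0b1000110. Highest set bit at position 6

6


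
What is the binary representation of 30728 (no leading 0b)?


30728 = 111100000001000 in binary

111100000001000


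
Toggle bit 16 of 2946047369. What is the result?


2946047369 ^ (1 << 16) = 2946047369 ^ 65536 = 2945981833

2945981833


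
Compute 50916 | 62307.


0b1100011011100100 | 0b1111001101100011 = 0b1111011111100111 = 63463

63463


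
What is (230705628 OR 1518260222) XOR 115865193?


Step 1: 230705628 | 1518260222 = 1610534910
Step 2: 1610534910 ^ 115865193 = 1494825367

1494825367


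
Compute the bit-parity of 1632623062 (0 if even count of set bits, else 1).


0b1100001010011111101100111010110 has 18 ones => parity 0

0


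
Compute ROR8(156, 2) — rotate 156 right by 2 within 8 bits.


Rotate 0b10011100 right by 2 (8-bit) = 0b100111 = 39

39


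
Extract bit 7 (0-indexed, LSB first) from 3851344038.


0b11100101100011101101100010100110, position 7 = 1

1


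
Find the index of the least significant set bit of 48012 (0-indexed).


0b1011101110001100. Lowest set bit at position 2

2


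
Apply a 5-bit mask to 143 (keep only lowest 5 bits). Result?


143 & 31 = 15

15


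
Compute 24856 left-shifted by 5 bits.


0b110000100011000 << 5 = 0b11000010001100000000 = 795392

795392


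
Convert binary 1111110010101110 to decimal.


1111110010101110 in decimal = 64686

64686


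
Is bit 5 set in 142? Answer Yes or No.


0b10001110, bit 5 = 0. No

No


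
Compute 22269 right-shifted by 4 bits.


0b101011011111101 >> 4 = 0b10101101111 = 1391

1391


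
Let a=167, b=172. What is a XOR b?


167 ^ 172 = 11

11


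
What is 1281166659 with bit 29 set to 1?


1281166659 | (1 << 29) = 1281166659 | 536870912 = 1818037571

1818037571


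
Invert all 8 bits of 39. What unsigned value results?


39 ^ 255 = 216

216


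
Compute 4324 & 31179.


0b1000011100100 & 0b111100111001011 = 0b1000011000000 = 4288

4288


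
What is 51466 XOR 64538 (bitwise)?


0b1100100100001010 ^ 0b1111110000011010 = 0b11010100010000 = 13584

13584


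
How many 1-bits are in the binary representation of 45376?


0b1011000101000000 has 5 set bits

5


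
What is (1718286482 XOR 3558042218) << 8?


Step 1: 1718286482 ^ 3558042218 = 2994311928
Step 2: 2994311928 << 8 = 766543853568

766543853568


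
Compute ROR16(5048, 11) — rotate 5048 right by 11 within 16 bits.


Rotate 0b1001110111000 right by 11 (16-bit) = 0b111011100000010 = 30466

30466


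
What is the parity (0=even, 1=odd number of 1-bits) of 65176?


0b1111111010011000 has 10 ones => parity 0

0


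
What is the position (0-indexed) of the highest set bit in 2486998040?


0b10010100001111001001010000011000. Highest set bit at position 31

31


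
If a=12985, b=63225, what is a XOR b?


12985 ^ 63225 = 50240

50240


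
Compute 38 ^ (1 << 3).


38 ^ (1 << 3) = 38 ^ 8 = 46

46


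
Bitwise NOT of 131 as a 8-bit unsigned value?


~0b10000011 = 0b1111100 = 124 (8-bit unsigned)

124


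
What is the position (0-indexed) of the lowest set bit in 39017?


0b1001100001101001. Lowest set bit at position 0

0


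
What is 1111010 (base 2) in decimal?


1111010 in decimal = 122

122


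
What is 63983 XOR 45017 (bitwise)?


0b1111100111101111 ^ 0b1010111111011001 = 0b101011000110110 = 22070

22070


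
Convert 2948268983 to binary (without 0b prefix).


2948268983 = 10101111101110110000001110110111 in binary

10101111101110110000001110110111


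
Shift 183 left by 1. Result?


0b10110111 << 1 = 0b101101110 = 366

366


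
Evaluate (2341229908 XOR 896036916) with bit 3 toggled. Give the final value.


Step 1: 2341229908 ^ 896036916 = 3202622816
Step 2: 3202622816 ^ (1 << 3) = 3202622816 ^ 8 = 3202622824

3202622824


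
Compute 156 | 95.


0b10011100 | 0b1011111 = 0b11011111 = 223

223


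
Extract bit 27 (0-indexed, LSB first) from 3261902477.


0b11000010011011001010111010001101, position 27 = 0

0


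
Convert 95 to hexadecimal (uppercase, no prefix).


95 = 5F hex

5F


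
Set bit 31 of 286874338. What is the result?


286874338 | (1 << 31) = 286874338 | 2147483648 = 2434357986

2434357986


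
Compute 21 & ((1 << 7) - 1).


21 & 127 = 21

21


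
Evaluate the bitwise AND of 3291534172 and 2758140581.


0b11000100001100001101001101011100 & 0b10100100011001011110001010100101 = 0b10000100001000001100001000000100 = 2216739332

2216739332


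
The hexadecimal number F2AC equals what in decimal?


F2AC hex = 62124 decimal

62124


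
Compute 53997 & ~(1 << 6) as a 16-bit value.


53997 & ~(1 << 6) = 53933

53933


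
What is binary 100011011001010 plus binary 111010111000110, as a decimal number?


100011011001010 + 111010111000110 = 1011110010010000 = 48272

48272


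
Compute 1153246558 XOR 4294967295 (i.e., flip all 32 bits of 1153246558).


1153246558 ^ 4294967295 = 3141720737

3141720737


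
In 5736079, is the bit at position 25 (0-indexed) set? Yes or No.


0b10101111000011010001111, bit 25 = 0. No

No


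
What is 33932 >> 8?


0b1000010010001100 >> 8 = 0b10000100 = 132

132


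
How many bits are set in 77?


0b1001101 has 4 set bits

4


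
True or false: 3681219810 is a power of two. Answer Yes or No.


0b11011011011010101111010011100010. Multiple bits set => No

No


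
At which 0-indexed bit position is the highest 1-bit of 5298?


0b1010010110010. Highest set bit at position 12

12


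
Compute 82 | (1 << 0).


82 | (1 << 0) = 82 | 1 = 83

83


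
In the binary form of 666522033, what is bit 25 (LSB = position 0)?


0b100111101110100101000110110001, position 25 = 1

1


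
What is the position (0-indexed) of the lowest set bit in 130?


0b10000010. Lowest set bit at position 1

1


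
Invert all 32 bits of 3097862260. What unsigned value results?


3097862260 ^ 4294967295 = 1197105035

1197105035


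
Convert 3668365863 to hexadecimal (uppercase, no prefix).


3668365863 = DAA6D227 hex

DAA6D227


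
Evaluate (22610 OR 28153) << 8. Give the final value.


Step 1: 22610 | 28153 = 32251
Step 2: 32251 << 8 = 8256256

8256256


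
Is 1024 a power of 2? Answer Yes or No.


0b10000000000. Only one bit set => Yes

Yes


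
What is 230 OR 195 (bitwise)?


0b11100110 | 0b11000011 = 0b11100111 = 231

231


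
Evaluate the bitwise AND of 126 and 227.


0b1111110 & 0b11100011 = 0b1100010 = 98

98


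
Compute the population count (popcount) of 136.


0b10001000 has 2 set bits

2


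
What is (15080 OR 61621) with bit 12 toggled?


Step 1: 15080 | 61621 = 64253
Step 2: 64253 ^ (1 << 12) = 64253 ^ 4096 = 60157

60157


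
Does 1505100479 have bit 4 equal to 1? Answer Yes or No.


0b1011001101101100000001010111111, bit 4 = 1. Yes

Yes


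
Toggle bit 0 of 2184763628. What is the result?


2184763628 ^ (1 << 0) = 2184763628 ^ 1 = 2184763629

2184763629


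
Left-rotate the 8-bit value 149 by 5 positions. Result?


Rotate 0b10010101 left by 5 (8-bit) = 0b10110010 = 178

178


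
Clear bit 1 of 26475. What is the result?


26475 & ~(1 << 1) = 26473

26473


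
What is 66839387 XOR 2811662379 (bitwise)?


0b11111110111110001101011011 ^ 0b10100111100101101001000000101011 = 0b10100100011011010111001101110000 = 2758636400

2758636400


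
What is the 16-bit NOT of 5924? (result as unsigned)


~0b1011100100100 = 0b1110100011011011 = 59611 (16-bit unsigned)

59611


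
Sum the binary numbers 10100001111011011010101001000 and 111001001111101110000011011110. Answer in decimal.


10100001111011011010101001000 + 111001001111101110000011011110 = 1001101011111001001011000100110 = 1300010534

1300010534


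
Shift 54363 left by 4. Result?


0b1101010001011011 << 4 = 0b11010100010110110000 = 869808

869808


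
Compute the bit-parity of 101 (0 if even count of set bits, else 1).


0b1100101 has 4 ones => parity 0

0


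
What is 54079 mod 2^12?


54079 & 4095 = 831

831


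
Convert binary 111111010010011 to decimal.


111111010010011 in decimal = 32403

32403


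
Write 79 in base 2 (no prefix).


79 = 1001111 in binary

1001111


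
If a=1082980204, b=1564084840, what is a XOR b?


1082980204 ^ 1564084840 = 498531588

498531588


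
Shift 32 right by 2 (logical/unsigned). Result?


0b100000 >> 2 = 0b1000 = 8

8


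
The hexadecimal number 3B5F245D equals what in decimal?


3B5F245D hex = 996090973 decimal

996090973


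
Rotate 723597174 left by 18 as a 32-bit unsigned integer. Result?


Rotate 0b101011001000010011011101110110 left by 18 (32-bit) = 0b11011101110110001010110010000100 = 3721964676

3721964676


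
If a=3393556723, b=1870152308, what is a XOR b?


3393556723 ^ 1870152308 = 2772292231

2772292231


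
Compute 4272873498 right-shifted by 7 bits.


0b11111110101011101110000000011010 >> 7 = 0b1111111010101110111000000 = 33381824

33381824


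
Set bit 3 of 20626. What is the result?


20626 | (1 << 3) = 20626 | 8 = 20634

20634


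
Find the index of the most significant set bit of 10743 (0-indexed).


0b10100111110111. Highest set bit at position 13

13


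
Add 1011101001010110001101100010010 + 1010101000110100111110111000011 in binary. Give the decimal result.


1011101001010110001101100010010 + 1010101000110100111110111000011 = 10110010010001011001100011010101 = 2990905557

2990905557
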